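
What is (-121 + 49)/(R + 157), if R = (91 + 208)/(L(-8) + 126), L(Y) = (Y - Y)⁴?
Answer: -9072/20081 ≈ -0.45177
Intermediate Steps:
L(Y) = 0 (L(Y) = 0⁴ = 0)
R = 299/126 (R = (91 + 208)/(0 + 126) = 299/126 ≈ 2.3730)
(-121 + 49)/(R + 157) = (-121 + 49)/(299/126 + 157) = -72/20081/126 = -72*126/20081 = -9072/20081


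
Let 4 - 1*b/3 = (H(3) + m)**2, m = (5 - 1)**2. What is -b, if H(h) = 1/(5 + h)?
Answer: 49155/64 ≈ 768.05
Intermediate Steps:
m = 16 (m = 4**2 = 16)
b = -49155/64 (b = 12 - 3*(1/(5 + 3) + 16)**2 = 12 - 3*(1/8 + 16)**2 = 12 - 3*(129/8)**2 = 12 - 3*16641/64 = 12 - 49923/64 = -49155/64 ≈ -768.05)
-b = -1*(-49155/64) = 49155/64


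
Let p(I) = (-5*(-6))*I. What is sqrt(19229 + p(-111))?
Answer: sqrt(15899) ≈ 126.09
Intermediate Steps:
p(I) = 30*I
sqrt(19229 + p(-111)) = sqrt(19229 + 30*(-111)) = sqrt(19229 - 3330) = sqrt(15899)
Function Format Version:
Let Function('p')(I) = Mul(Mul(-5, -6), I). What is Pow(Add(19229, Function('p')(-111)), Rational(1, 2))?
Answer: Pow(15899, Rational(1, 2)) ≈ 126.09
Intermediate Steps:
Function('p')(I) = Mul(30, I)
Pow(Add(19229, Function('p')(-111)), Rational(1, 2)) = Pow(Add(19229, Mul(30, -111)), Rational(1, 2)) = Pow(Add(19229, -3330), Rational(1, 2)) = Pow(15899, Rational(1, 2))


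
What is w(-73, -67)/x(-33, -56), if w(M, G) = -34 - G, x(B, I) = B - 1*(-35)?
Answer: 33/2 ≈ 16.500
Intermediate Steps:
x(B, I) = 35 + B (x(B, I) = B + 35 = 35 + B)
w(-73, -67)/x(-33, -56) = (-34 - 1*(-67))/(35 - 33) = (-34 + 67)/2 = 33*(½) = 33/2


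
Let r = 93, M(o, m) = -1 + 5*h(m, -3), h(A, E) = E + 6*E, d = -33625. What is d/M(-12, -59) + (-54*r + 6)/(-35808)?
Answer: 25095327/79076 ≈ 317.36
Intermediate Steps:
h(A, E) = 7*E
M(o, m) = -106 (M(o, m) = -1 + 5*(7*(-3)) = -1 + 5*(-21) = -1 - 105 = -106)
d/M(-12, -59) + (-54*r + 6)/(-35808) = -33625/(-106) + (-54*93 + 6)/(-35808) = -33625*(-1/106) + (-5022 + 6)*(-1/35808) = 33625/106 - 5016*(-1/35808) = 33625/106 + 209/1492 = 25095327/79076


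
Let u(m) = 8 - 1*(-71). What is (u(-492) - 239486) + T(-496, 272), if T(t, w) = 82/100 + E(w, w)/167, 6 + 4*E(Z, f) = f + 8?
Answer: -999519089/4175 ≈ -2.3941e+5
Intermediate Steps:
u(m) = 79 (u(m) = 8 + 71 = 79)
E(Z, f) = 1/2 + f/4 (E(Z, f) = -3/2 + (f + 8)/4 = -3/2 + (8 + f)/4 = -3/2 + (2 + f/4) = 1/2 + f/4)
T(t, w) = 3436/4175 + w/668 (T(t, w) = 82/100 + (1/2 + w/4)/167 = 82*(1/100) + (1/2 + w/4)*(1/167) = 41/50 + (1/334 + w/668) = 3436/4175 + w/668)
(u(-492) - 239486) + T(-496, 272) = (79 - 239486) + (3436/4175 + (1/668)*272) = -239407 + (3436/4175 + 68/167) = -239407 + 5136/4175 = -999519089/4175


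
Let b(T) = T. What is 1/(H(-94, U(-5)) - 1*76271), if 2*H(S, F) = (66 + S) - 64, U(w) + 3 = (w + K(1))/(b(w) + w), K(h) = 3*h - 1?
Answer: -1/76317 ≈ -1.3103e-5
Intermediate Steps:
K(h) = -1 + 3*h
U(w) = -3 + (2 + w)/(2*w) (U(w) = -3 + (w + (-1 + 3*1))/(w + w) = -3 + (w + (-1 + 3))/((2*w)) = -3 + (w + 2)*(1/(2*w)) = -3 + (2 + w)*(1/(2*w)) = -3 + (2 + w)/(2*w))
H(S, F) = 1 + S/2 (H(S, F) = ((66 + S) - 64)/2 = (2 + S)/2 = 1 + S/2)
1/(H(-94, U(-5)) - 1*76271) = 1/((1 + (½)*(-94)) - 1*76271) = 1/((1 - 47) - 76271) = 1/(-46 - 76271) = 1/(-76317) = -1/76317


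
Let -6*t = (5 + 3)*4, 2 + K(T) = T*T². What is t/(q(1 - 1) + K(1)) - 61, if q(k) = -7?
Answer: -181/3 ≈ -60.333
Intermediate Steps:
K(T) = -2 + T³ (K(T) = -2 + T*T² = -2 + T³)
t = -16/3 (t = -(5 + 3)*4/6 = -4*4/3 = -⅙*32 = -16/3 ≈ -5.3333)
t/(q(1 - 1) + K(1)) - 61 = -16/(3*(-7 + (-2 + 1³))) - 61 = -16/(3*(-7 + (-2 + 1))) - 61 = -16/(3*(-7 - 1)) - 61 = -16/3/(-8) - 61 = -16/3*(-⅛) - 61 = ⅔ - 61 = -181/3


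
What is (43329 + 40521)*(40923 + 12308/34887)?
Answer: 39904019601550/11629 ≈ 3.4314e+9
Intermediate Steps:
(43329 + 40521)*(40923 + 12308/34887) = 83850*(40923 + 12308*(1/34887)) = 83850*(40923 + 12308/34887) = 83850*(1427693009/34887) = 39904019601550/11629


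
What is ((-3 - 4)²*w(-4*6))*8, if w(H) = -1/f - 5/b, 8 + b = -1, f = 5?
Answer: 6272/45 ≈ 139.38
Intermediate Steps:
b = -9 (b = -8 - 1 = -9)
w(H) = 16/45 (w(H) = -1/5 - 5/(-9) = -1*⅕ - 5*(-⅑) = -⅕ + 5/9 = 16/45)
((-3 - 4)²*w(-4*6))*8 = ((-3 - 4)²*(16/45))*8 = ((-7)²*(16/45))*8 = (49*(16/45))*8 = (784/45)*8 = 6272/45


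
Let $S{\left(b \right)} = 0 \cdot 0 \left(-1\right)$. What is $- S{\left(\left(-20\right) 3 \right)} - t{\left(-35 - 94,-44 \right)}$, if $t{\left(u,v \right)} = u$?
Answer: $129$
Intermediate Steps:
$S{\left(b \right)} = 0$ ($S{\left(b \right)} = 0 \left(-1\right) = 0$)
$- S{\left(\left(-20\right) 3 \right)} - t{\left(-35 - 94,-44 \right)} = \left(-1\right) 0 - \left(-35 - 94\right) = 0 - \left(-35 - 94\right) = 0 - -129 = 0 + 129 = 129$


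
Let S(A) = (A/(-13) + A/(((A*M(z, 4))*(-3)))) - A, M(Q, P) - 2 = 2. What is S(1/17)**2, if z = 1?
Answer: 151321/7033104 ≈ 0.021516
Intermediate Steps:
M(Q, P) = 4 (M(Q, P) = 2 + 2 = 4)
S(A) = -1/12 - 14*A/13 (S(A) = (A/(-13) + A/(((A*4)*(-3)))) - A = (A*(-1/13) + A/(((4*A)*(-3)))) - A = (-A/13 + A/((-12*A))) - A = (-A/13 + A*(-1/(12*A))) - A = (-A/13 - 1/12) - A = (-1/12 - A/13) - A = -1/12 - 14*A/13)
S(1/17)**2 = (-1/12 - 14/13/17)**2 = (-1/12 - 14/13*1/17)**2 = (-1/12 - 14/221)**2 = (-389/2652)**2 = 151321/7033104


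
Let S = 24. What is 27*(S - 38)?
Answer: -378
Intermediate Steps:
27*(S - 38) = 27*(24 - 38) = 27*(-14) = -378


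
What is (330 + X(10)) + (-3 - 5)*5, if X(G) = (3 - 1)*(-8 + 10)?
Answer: 294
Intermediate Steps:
X(G) = 4 (X(G) = 2*2 = 4)
(330 + X(10)) + (-3 - 5)*5 = (330 + 4) + (-3 - 5)*5 = 334 - 8*5 = 334 - 40 = 294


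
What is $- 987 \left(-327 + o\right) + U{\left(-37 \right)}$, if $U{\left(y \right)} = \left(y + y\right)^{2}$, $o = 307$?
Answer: $25216$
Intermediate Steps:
$U{\left(y \right)} = 4 y^{2}$ ($U{\left(y \right)} = \left(2 y\right)^{2} = 4 y^{2}$)
$- 987 \left(-327 + o\right) + U{\left(-37 \right)} = - 987 \left(-327 + 307\right) + 4 \left(-37\right)^{2} = \left(-987\right) \left(-20\right) + 4 \cdot 1369 = 19740 + 5476 = 25216$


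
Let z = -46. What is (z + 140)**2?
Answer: 8836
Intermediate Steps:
(z + 140)**2 = (-46 + 140)**2 = 94**2 = 8836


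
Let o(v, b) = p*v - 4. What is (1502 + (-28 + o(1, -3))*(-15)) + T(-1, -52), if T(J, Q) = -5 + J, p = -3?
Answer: 2021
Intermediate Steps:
o(v, b) = -4 - 3*v (o(v, b) = -3*v - 4 = -4 - 3*v)
(1502 + (-28 + o(1, -3))*(-15)) + T(-1, -52) = (1502 + (-28 + (-4 - 3*1))*(-15)) + (-5 - 1) = (1502 + (-28 + (-4 - 3))*(-15)) - 6 = (1502 + (-28 - 7)*(-15)) - 6 = (1502 - 35*(-15)) - 6 = (1502 + 525) - 6 = 2027 - 6 = 2021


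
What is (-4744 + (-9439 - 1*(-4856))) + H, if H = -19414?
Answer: -28741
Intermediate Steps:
(-4744 + (-9439 - 1*(-4856))) + H = (-4744 + (-9439 - 1*(-4856))) - 19414 = (-4744 + (-9439 + 4856)) - 19414 = (-4744 - 4583) - 19414 = -9327 - 19414 = -28741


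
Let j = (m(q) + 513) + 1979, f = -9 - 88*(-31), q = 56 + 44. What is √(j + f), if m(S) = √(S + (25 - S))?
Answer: 4*√326 ≈ 72.222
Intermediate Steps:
q = 100
f = 2719 (f = -9 + 2728 = 2719)
m(S) = 5 (m(S) = √25 = 5)
j = 2497 (j = (5 + 513) + 1979 = 518 + 1979 = 2497)
√(j + f) = √(2497 + 2719) = √5216 = 4*√326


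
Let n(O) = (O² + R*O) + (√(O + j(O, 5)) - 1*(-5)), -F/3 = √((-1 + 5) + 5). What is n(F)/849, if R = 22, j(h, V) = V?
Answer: -112/849 + 2*I/849 ≈ -0.13192 + 0.0023557*I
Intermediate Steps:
F = -9 (F = -3*√((-1 + 5) + 5) = -3*√(4 + 5) = -3*√9 = -3*3 = -9)
n(O) = 5 + O² + √(5 + O) + 22*O (n(O) = (O² + 22*O) + (√(O + 5) - 1*(-5)) = (O² + 22*O) + (√(5 + O) + 5) = (O² + 22*O) + (5 + √(5 + O)) = 5 + O² + √(5 + O) + 22*O)
n(F)/849 = (5 + (-9)² + √(5 - 9) + 22*(-9))/849 = (5 + 81 + √(-4) - 198)*(1/849) = (5 + 81 + 2*I - 198)*(1/849) = (-112 + 2*I)*(1/849) = -112/849 + 2*I/849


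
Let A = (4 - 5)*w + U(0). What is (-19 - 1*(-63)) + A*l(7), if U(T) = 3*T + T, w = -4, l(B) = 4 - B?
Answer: 32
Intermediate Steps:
U(T) = 4*T
A = 4 (A = (4 - 5)*(-4) + 4*0 = -1*(-4) + 0 = 4 + 0 = 4)
(-19 - 1*(-63)) + A*l(7) = (-19 - 1*(-63)) + 4*(4 - 1*7) = (-19 + 63) + 4*(4 - 7) = 44 + 4*(-3) = 44 - 12 = 32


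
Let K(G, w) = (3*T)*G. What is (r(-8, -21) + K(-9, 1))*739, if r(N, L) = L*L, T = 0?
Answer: 325899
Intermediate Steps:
K(G, w) = 0 (K(G, w) = (3*0)*G = 0*G = 0)
r(N, L) = L²
(r(-8, -21) + K(-9, 1))*739 = ((-21)² + 0)*739 = (441 + 0)*739 = 441*739 = 325899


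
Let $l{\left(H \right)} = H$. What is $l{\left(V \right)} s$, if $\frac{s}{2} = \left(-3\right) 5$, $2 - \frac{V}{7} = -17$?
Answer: $-3990$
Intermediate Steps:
$V = 133$ ($V = 14 - -119 = 14 + 119 = 133$)
$s = -30$ ($s = 2 \left(\left(-3\right) 5\right) = 2 \left(-15\right) = -30$)
$l{\left(V \right)} s = 133 \left(-30\right) = -3990$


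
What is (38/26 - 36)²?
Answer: 201601/169 ≈ 1192.9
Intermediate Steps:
(38/26 - 36)² = (38*(1/26) - 36)² = (19/13 - 36)² = (-449/13)² = 201601/169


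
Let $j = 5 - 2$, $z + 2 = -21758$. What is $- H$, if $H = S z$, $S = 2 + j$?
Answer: $108800$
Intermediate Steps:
$z = -21760$ ($z = -2 - 21758 = -21760$)
$j = 3$ ($j = 5 - 2 = 3$)
$S = 5$ ($S = 2 + 3 = 5$)
$H = -108800$ ($H = 5 \left(-21760\right) = -108800$)
$- H = \left(-1\right) \left(-108800\right) = 108800$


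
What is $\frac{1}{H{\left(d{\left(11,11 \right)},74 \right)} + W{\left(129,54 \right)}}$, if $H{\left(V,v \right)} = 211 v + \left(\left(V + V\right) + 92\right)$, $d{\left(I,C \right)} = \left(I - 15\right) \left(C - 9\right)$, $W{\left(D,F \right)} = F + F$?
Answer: $\frac{1}{15798} \approx 6.3299 \cdot 10^{-5}$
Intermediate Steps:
$W{\left(D,F \right)} = 2 F$
$d{\left(I,C \right)} = \left(-15 + I\right) \left(-9 + C\right)$
$H{\left(V,v \right)} = 92 + 2 V + 211 v$ ($H{\left(V,v \right)} = 211 v + \left(2 V + 92\right) = 211 v + \left(92 + 2 V\right) = 92 + 2 V + 211 v$)
$\frac{1}{H{\left(d{\left(11,11 \right)},74 \right)} + W{\left(129,54 \right)}} = \frac{1}{\left(92 + 2 \left(135 - 165 - 99 + 11 \cdot 11\right) + 211 \cdot 74\right) + 2 \cdot 54} = \frac{1}{\left(92 + 2 \left(135 - 165 - 99 + 121\right) + 15614\right) + 108} = \frac{1}{\left(92 + 2 \left(-8\right) + 15614\right) + 108} = \frac{1}{\left(92 - 16 + 15614\right) + 108} = \frac{1}{15690 + 108} = \frac{1}{15798}$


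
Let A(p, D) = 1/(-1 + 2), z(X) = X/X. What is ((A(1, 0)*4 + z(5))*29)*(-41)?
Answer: -5945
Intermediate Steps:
z(X) = 1
A(p, D) = 1 (A(p, D) = 1/1 = 1)
((A(1, 0)*4 + z(5))*29)*(-41) = ((1*4 + 1)*29)*(-41) = ((4 + 1)*29)*(-41) = (5*29)*(-41) = 145*(-41) = -5945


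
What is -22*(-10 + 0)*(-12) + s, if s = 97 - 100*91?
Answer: -11643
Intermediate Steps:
s = -9003 (s = 97 - 9100 = -9003)
-22*(-10 + 0)*(-12) + s = -22*(-10 + 0)*(-12) - 9003 = -22*(-10)*(-12) - 9003 = 220*(-12) - 9003 = -2640 - 9003 = -11643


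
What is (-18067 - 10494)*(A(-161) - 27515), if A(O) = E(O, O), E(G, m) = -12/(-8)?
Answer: 1571626147/2 ≈ 7.8581e+8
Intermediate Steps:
E(G, m) = 3/2 (E(G, m) = -12*(-⅛) = 3/2)
A(O) = 3/2
(-18067 - 10494)*(A(-161) - 27515) = (-18067 - 10494)*(3/2 - 27515) = -28561*(-55027/2) = 1571626147/2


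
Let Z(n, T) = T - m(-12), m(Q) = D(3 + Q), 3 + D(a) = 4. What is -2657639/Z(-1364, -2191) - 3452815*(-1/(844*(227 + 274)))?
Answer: 282833818949/231718512 ≈ 1220.6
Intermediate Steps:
D(a) = 1 (D(a) = -3 + 4 = 1)
m(Q) = 1
Z(n, T) = -1 + T (Z(n, T) = T - 1*1 = T - 1 = -1 + T)
-2657639/Z(-1364, -2191) - 3452815*(-1/(844*(227 + 274))) = -2657639/(-1 - 2191) - 3452815*(-1/(844*(227 + 274))) = -2657639/(-2192) - 3452815/(501*(-844)) = -2657639*(-1/2192) - 3452815/(-422844) = 2657639/2192 - 3452815*(-1/422844) = 2657639/2192 + 3452815/422844 = 282833818949/231718512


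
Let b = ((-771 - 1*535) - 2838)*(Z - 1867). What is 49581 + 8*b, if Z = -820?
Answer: 89129005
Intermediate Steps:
b = 11134928 (b = ((-771 - 1*535) - 2838)*(-820 - 1867) = ((-771 - 535) - 2838)*(-2687) = (-1306 - 2838)*(-2687) = -4144*(-2687) = 11134928)
49581 + 8*b = 49581 + 8*11134928 = 49581 + 89079424 = 89129005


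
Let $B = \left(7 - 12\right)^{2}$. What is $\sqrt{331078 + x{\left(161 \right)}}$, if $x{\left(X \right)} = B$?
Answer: $\sqrt{331103} \approx 575.42$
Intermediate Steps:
$B = 25$ ($B = \left(-5\right)^{2} = 25$)
$x{\left(X \right)} = 25$
$\sqrt{331078 + x{\left(161 \right)}} = \sqrt{331078 + 25} = \sqrt{331103}$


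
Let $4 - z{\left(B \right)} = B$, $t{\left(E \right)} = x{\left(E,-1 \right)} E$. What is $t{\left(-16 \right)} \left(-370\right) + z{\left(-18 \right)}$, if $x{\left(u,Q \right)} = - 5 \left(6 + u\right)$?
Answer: $296022$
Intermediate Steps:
$x{\left(u,Q \right)} = -30 - 5 u$
$t{\left(E \right)} = E \left(-30 - 5 E\right)$ ($t{\left(E \right)} = \left(-30 - 5 E\right) E = E \left(-30 - 5 E\right)$)
$z{\left(B \right)} = 4 - B$
$t{\left(-16 \right)} \left(-370\right) + z{\left(-18 \right)} = \left(-5\right) \left(-16\right) \left(6 - 16\right) \left(-370\right) + \left(4 - -18\right) = \left(-5\right) \left(-16\right) \left(-10\right) \left(-370\right) + \left(4 + 18\right) = \left(-800\right) \left(-370\right) + 22 = 296000 + 22 = 296022$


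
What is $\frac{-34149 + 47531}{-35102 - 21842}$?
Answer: $- \frac{6691}{28472} \approx -0.235$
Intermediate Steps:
$\frac{-34149 + 47531}{-35102 - 21842} = \frac{13382}{-56944} = 13382 \left(- \frac{1}{56944}\right) = - \frac{6691}{28472}$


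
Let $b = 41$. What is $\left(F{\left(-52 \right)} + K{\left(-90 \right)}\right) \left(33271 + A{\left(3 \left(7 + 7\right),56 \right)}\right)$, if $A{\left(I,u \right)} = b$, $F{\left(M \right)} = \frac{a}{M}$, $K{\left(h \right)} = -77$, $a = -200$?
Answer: $- \frac{31679712}{13} \approx -2.4369 \cdot 10^{6}$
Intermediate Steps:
$F{\left(M \right)} = - \frac{200}{M}$
$A{\left(I,u \right)} = 41$
$\left(F{\left(-52 \right)} + K{\left(-90 \right)}\right) \left(33271 + A{\left(3 \left(7 + 7\right),56 \right)}\right) = \left(- \frac{200}{-52} - 77\right) \left(33271 + 41\right) = \left(\left(-200\right) \left(- \frac{1}{52}\right) - 77\right) 33312 = \left(\frac{50}{13} - 77\right) 33312 = \left(- \frac{951}{13}\right) 33312 = - \frac{31679712}{13}$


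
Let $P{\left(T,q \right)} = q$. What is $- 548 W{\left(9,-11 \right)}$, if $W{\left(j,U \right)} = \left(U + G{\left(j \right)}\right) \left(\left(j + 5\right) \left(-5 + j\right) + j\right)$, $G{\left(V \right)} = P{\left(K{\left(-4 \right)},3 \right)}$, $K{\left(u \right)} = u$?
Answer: $284960$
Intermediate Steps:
$G{\left(V \right)} = 3$
$W{\left(j,U \right)} = \left(3 + U\right) \left(j + \left(-5 + j\right) \left(5 + j\right)\right)$ ($W{\left(j,U \right)} = \left(U + 3\right) \left(\left(j + 5\right) \left(-5 + j\right) + j\right) = \left(3 + U\right) \left(\left(5 + j\right) \left(-5 + j\right) + j\right) = \left(3 + U\right) \left(\left(-5 + j\right) \left(5 + j\right) + j\right) = \left(3 + U\right) \left(j + \left(-5 + j\right) \left(5 + j\right)\right)$)
$- 548 W{\left(9,-11 \right)} = - 548 \left(-75 - -275 + 3 \cdot 9 + 3 \cdot 9^{2} - 99 - 11 \cdot 9^{2}\right) = - 548 \left(-75 + 275 + 27 + 3 \cdot 81 - 99 - 891\right) = - 548 \left(-75 + 275 + 27 + 243 - 99 - 891\right) = \left(-548\right) \left(-520\right) = 284960$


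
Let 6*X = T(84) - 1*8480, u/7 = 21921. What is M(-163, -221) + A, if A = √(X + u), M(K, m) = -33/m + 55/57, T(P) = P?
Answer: 14036/12597 + √1368429/3 ≈ 391.05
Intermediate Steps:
u = 153447 (u = 7*21921 = 153447)
X = -4198/3 (X = (84 - 1*8480)/6 = (84 - 8480)/6 = (⅙)*(-8396) = -4198/3 ≈ -1399.3)
M(K, m) = 55/57 - 33/m (M(K, m) = -33/m + 55*(1/57) = -33/m + 55/57 = 55/57 - 33/m)
A = √1368429/3 (A = √(-4198/3 + 153447) = √(456143/3) = √1368429/3 ≈ 389.93)
M(-163, -221) + A = (55/57 - 33/(-221)) + √1368429/3 = (55/57 - 33*(-1/221)) + √1368429/3 = (55/57 + 33/221) + √1368429/3 = 14036/12597 + √1368429/3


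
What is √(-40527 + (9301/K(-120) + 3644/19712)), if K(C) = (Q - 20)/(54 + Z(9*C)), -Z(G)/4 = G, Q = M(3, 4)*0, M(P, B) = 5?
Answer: I*√19681012078805/3080 ≈ 1440.4*I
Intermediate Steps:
Q = 0 (Q = 5*0 = 0)
Z(G) = -4*G
K(C) = -20/(54 - 36*C) (K(C) = (0 - 20)/(54 - 36*C) = -20/(54 - 36*C))
√(-40527 + (9301/K(-120) + 3644/19712)) = √(-40527 + (9301/((10/(9*(-3 + 2*(-120))))) + 3644/19712)) = √(-40527 + (9301/((10/(9*(-3 - 240)))) + 3644*(1/19712))) = √(-40527 + (9301/(((10/9)/(-243))) + 911/4928)) = √(-40527 + (9301/(((10/9)*(-1/243))) + 911/4928)) = √(-40527 + (9301/(-10/2187) + 911/4928)) = √(-40527 + (9301*(-2187/10) + 911/4928)) = √(-40527 + (-20341287/10 + 911/4928)) = √(-40527 - 50120926613/24640) = √(-51119511893/24640) = I*√19681012078805/3080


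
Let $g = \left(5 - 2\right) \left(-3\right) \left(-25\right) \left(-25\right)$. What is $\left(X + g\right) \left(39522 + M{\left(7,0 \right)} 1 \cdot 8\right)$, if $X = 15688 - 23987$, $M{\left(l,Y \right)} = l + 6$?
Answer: $-551752424$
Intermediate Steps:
$M{\left(l,Y \right)} = 6 + l$
$g = -5625$ ($g = 3 \left(-3\right) \left(-25\right) \left(-25\right) = \left(-9\right) \left(-25\right) \left(-25\right) = 225 \left(-25\right) = -5625$)
$X = -8299$ ($X = 15688 - 23987 = -8299$)
$\left(X + g\right) \left(39522 + M{\left(7,0 \right)} 1 \cdot 8\right) = \left(-8299 - 5625\right) \left(39522 + \left(6 + 7\right) 1 \cdot 8\right) = - 13924 \left(39522 + 13 \cdot 1 \cdot 8\right) = - 13924 \left(39522 + 13 \cdot 8\right) = - 13924 \left(39522 + 104\right) = \left(-13924\right) 39626 = -551752424$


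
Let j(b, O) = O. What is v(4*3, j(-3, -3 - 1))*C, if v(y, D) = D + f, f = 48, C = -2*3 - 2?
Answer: -352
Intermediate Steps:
C = -8 (C = -6 - 2 = -8)
v(y, D) = 48 + D (v(y, D) = D + 48 = 48 + D)
v(4*3, j(-3, -3 - 1))*C = (48 + (-3 - 1))*(-8) = (48 - 4)*(-8) = 44*(-8) = -352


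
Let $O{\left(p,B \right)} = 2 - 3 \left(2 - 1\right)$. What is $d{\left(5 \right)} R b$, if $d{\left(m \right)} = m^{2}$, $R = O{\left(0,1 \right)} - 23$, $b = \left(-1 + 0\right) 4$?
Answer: $2400$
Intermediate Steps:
$b = -4$ ($b = \left(-1\right) 4 = -4$)
$O{\left(p,B \right)} = -1$ ($O{\left(p,B \right)} = 2 - 3 \left(2 - 1\right) = 2 - 3 = -1$)
$R = -24$ ($R = -1 - 23 = -24$)
$d{\left(5 \right)} R b = 5^{2} \left(-24\right) \left(-4\right) = 25 \left(-24\right) \left(-4\right) = \left(-600\right) \left(-4\right) = 2400$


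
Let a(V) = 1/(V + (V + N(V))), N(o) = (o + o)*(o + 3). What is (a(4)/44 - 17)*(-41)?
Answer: 1962711/2816 ≈ 696.99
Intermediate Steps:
N(o) = 2*o*(3 + o) (N(o) = (2*o)*(3 + o) = 2*o*(3 + o))
a(V) = 1/(2*V + 2*V*(3 + V)) (a(V) = 1/(V + (V + 2*V*(3 + V))) = 1/(2*V + 2*V*(3 + V)))
(a(4)/44 - 17)*(-41) = (((½)/(4*(4 + 4)))/44 - 17)*(-41) = (((½)*(¼)/8)*(1/44) - 17)*(-41) = (((½)*(¼)*(⅛))*(1/44) - 17)*(-41) = ((1/64)*(1/44) - 17)*(-41) = (1/2816 - 17)*(-41) = -47871/2816*(-41) = 1962711/2816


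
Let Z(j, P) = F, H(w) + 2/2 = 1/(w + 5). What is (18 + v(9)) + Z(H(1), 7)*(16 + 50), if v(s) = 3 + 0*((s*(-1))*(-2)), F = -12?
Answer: -771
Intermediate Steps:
H(w) = -1 + 1/(5 + w) (H(w) = -1 + 1/(w + 5) = -1 + 1/(5 + w))
Z(j, P) = -12
v(s) = 3 (v(s) = 3 + 0*(-s*(-2)) = 3 + 0*(2*s) = 3 + 0 = 3)
(18 + v(9)) + Z(H(1), 7)*(16 + 50) = (18 + 3) - 12*(16 + 50) = 21 - 12*66 = 21 - 792 = -771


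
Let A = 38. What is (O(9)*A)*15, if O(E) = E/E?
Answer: 570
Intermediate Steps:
O(E) = 1
(O(9)*A)*15 = (1*38)*15 = 38*15 = 570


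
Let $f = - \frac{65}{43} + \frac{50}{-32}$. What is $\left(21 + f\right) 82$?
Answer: $\frac{505653}{344} \approx 1469.9$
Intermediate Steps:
$f = - \frac{2115}{688}$ ($f = \left(-65\right) \frac{1}{43} + 50 \left(- \frac{1}{32}\right) = - \frac{65}{43} - \frac{25}{16} = - \frac{2115}{688} \approx -3.0741$)
$\left(21 + f\right) 82 = \left(21 - \frac{2115}{688}\right) 82 = \frac{12333}{688} \cdot 82 = \frac{505653}{344}$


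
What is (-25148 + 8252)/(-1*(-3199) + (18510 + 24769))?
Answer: -8448/23239 ≈ -0.36353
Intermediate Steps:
(-25148 + 8252)/(-1*(-3199) + (18510 + 24769)) = -16896/(3199 + 43279) = -16896/46478 = -16896*1/46478 = -8448/23239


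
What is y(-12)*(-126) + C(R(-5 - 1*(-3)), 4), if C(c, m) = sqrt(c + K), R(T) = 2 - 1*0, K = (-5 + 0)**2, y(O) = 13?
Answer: -1638 + 3*sqrt(3) ≈ -1632.8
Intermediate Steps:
K = 25 (K = (-5)**2 = 25)
R(T) = 2 (R(T) = 2 + 0 = 2)
C(c, m) = sqrt(25 + c) (C(c, m) = sqrt(c + 25) = sqrt(25 + c))
y(-12)*(-126) + C(R(-5 - 1*(-3)), 4) = 13*(-126) + sqrt(25 + 2) = -1638 + sqrt(27) = -1638 + 3*sqrt(3)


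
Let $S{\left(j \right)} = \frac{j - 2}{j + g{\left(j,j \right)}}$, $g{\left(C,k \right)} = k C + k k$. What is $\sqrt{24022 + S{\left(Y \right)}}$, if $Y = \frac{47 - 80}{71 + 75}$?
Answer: $\frac{\sqrt{418872498}}{132} \approx 155.05$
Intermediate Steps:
$g{\left(C,k \right)} = k^{2} + C k$ ($g{\left(C,k \right)} = C k + k^{2} = k^{2} + C k$)
$Y = - \frac{33}{146} \approx -0.22603$
$S{\left(j \right)} = \frac{-2 + j}{j + 2 j^{2}}$ ($S{\left(j \right)} = \frac{j - 2}{j + j \left(j + j\right)} = \frac{-2 + j}{j + j 2 j} = \frac{-2 + j}{j + 2 j^{2}}$)
$\sqrt{24022 + S{\left(Y \right)}} = \sqrt{24022 + \frac{-2 - \frac{33}{146}}{\left(- \frac{33}{146}\right) \left(1 + 2 \left(- \frac{33}{146}\right)\right)}} = \sqrt{24022 - \frac{146}{33} \frac{1}{1 - \frac{33}{73}} \left(- \frac{325}{146}\right)} = \sqrt{24022 - \frac{146}{33} \frac{1}{\frac{40}{73}} \left(- \frac{325}{146}\right)} = \sqrt{24022 - \frac{5329}{660} \left(- \frac{325}{146}\right)} = \sqrt{24022 + \frac{4745}{264}} = \sqrt{\frac{6346553}{264}} = \frac{\sqrt{418872498}}{132}$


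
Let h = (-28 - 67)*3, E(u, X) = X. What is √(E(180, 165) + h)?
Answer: 2*I*√30 ≈ 10.954*I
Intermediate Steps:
h = -285 (h = -95*3 = -285)
√(E(180, 165) + h) = √(165 - 285) = √(-120) = 2*I*√30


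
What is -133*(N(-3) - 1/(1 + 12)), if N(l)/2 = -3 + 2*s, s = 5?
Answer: -24073/13 ≈ -1851.8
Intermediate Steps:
N(l) = 14 (N(l) = 2*(-3 + 2*5) = 2*(-3 + 10) = 2*7 = 14)
-133*(N(-3) - 1/(1 + 12)) = -133*(14 - 1/(1 + 12)) = -133*(14 - 1/13) = -133*181/13 = -24073/13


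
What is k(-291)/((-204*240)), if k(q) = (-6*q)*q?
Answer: 28227/2720 ≈ 10.378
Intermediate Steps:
k(q) = -6*q²
k(-291)/((-204*240)) = (-6*(-291)²)/((-204*240)) = -6*84681/(-48960) = -508086*(-1/48960) = 28227/2720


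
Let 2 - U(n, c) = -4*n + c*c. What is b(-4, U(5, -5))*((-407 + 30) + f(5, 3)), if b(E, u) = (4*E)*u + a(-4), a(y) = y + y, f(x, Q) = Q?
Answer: -14960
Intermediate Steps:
a(y) = 2*y
U(n, c) = 2 - c² + 4*n (U(n, c) = 2 - (-4*n + c*c) = 2 - (-4*n + c²) = 2 - (c² - 4*n) = 2 + (-c² + 4*n) = 2 - c² + 4*n)
b(E, u) = -8 + 4*E*u (b(E, u) = (4*E)*u + 2*(-4) = 4*E*u - 8 = -8 + 4*E*u)
b(-4, U(5, -5))*((-407 + 30) + f(5, 3)) = (-8 + 4*(-4)*(2 - 1*(-5)² + 4*5))*((-407 + 30) + 3) = (-8 + 4*(-4)*(2 - 1*25 + 20))*(-377 + 3) = (-8 + 4*(-4)*(2 - 25 + 20))*(-374) = (-8 + 4*(-4)*(-3))*(-374) = (-8 + 48)*(-374) = 40*(-374) = -14960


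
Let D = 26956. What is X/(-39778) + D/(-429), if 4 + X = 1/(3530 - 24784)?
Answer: -22789687620779/362694451548 ≈ -62.834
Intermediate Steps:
X = -85017/21254 (X = -4 + 1/(3530 - 24784) = -4 + 1/(-21254) = -4 - 1/21254 = -85017/21254 ≈ -4.0000)
X/(-39778) + D/(-429) = -85017/21254/(-39778) + 26956/(-429) = -85017/21254*(-1/39778) + 26956*(-1/429) = 85017/845441612 - 26956/429 = -22789687620779/362694451548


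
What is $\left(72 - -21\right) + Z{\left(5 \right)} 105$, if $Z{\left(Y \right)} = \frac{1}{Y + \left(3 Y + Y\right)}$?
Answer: $\frac{486}{5} \approx 97.2$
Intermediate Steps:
$Z{\left(Y \right)} = \frac{1}{5 Y}$ ($Z{\left(Y \right)} = \frac{1}{Y + 4 Y} = \frac{1}{5 Y}$)
$\left(72 - -21\right) + Z{\left(5 \right)} 105 = \left(72 - -21\right) + \frac{1}{5 \cdot 5} \cdot 105 = \left(72 + 21\right) + \frac{1}{5} \cdot \frac{1}{5} \cdot 105 = 93 + \frac{1}{25} \cdot 105 = 93 + \frac{21}{5} = \frac{486}{5}$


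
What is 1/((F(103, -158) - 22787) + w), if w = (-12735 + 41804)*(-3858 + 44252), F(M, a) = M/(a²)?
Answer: 24964/29312489120739 ≈ 8.5165e-10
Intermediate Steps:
F(M, a) = M/a²
w = 1174213186 (w = 29069*40394 = 1174213186)
1/((F(103, -158) - 22787) + w) = 1/((103/(-158)² - 22787) + 1174213186) = 1/((103*(1/24964) - 22787) + 1174213186) = 1/((103/24964 - 22787) + 1174213186) = 1/(-568854565/24964 + 1174213186) = 1/(29312489120739/24964) = 24964/29312489120739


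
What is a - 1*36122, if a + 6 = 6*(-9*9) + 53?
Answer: -36561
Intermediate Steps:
a = -439 (a = -6 + (6*(-9*9) + 53) = -6 + (6*(-81) + 53) = -6 + (-486 + 53) = -6 - 433 = -439)
a - 1*36122 = -439 - 1*36122 = -439 - 36122 = -36561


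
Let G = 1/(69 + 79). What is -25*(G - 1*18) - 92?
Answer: 52959/148 ≈ 357.83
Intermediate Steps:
G = 1/148 ≈ 0.0067568
-25*(G - 1*18) - 92 = -25*(1/148 - 1*18) - 92 = -25*(1/148 - 18) - 92 = -25*(-2663/148) - 92 = 66575/148 - 92 = 52959/148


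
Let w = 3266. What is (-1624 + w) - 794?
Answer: 848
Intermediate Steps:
(-1624 + w) - 794 = (-1624 + 3266) - 794 = 1642 - 794 = 848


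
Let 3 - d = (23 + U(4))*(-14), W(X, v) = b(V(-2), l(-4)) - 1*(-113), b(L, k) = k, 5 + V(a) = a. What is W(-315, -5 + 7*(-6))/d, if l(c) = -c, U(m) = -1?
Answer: 117/311 ≈ 0.37621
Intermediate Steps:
V(a) = -5 + a
W(X, v) = 117 (W(X, v) = -1*(-4) - 1*(-113) = 4 + 113 = 117)
d = 311 (d = 3 - (23 - 1)*(-14) = 3 - 22*(-14) = 3 - 1*(-308) = 3 + 308 = 311)
W(-315, -5 + 7*(-6))/d = 117/311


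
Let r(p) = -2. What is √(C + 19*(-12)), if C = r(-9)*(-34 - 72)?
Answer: 4*I ≈ 4.0*I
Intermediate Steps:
C = 212 (C = -2*(-34 - 72) = -2*(-106) = 212)
√(C + 19*(-12)) = √(212 + 19*(-12)) = √(212 - 228) = √(-16) = 4*I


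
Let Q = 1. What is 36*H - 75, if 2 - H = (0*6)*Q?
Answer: -3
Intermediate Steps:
H = 2 (H = 2 - 0*6 = 2 - 0 = 2 - 1*0 = 2 + 0 = 2)
36*H - 75 = 36*2 - 75 = 72 - 75 = -3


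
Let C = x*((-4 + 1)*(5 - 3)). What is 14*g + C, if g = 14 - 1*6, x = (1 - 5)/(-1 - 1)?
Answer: 100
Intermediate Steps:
x = 2 (x = -4/(-2) = -4*(-1/2) = 2)
g = 8 (g = 14 - 6 = 8)
C = -12 (C = 2*((-4 + 1)*(5 - 3)) = 2*(-3*2) = 2*(-6) = -12)
14*g + C = 14*8 - 12 = 112 - 12 = 100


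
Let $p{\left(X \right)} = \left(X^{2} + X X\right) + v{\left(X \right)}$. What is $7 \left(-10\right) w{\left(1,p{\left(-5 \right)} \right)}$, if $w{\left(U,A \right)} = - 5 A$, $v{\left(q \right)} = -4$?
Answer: $16100$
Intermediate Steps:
$p{\left(X \right)} = -4 + 2 X^{2}$ ($p{\left(X \right)} = \left(X^{2} + X X\right) - 4 = \left(X^{2} + X^{2}\right) - 4 = 2 X^{2} - 4 = -4 + 2 X^{2}$)
$7 \left(-10\right) w{\left(1,p{\left(-5 \right)} \right)} = 7 \left(-10\right) \left(- 5 \left(-4 + 2 \left(-5\right)^{2}\right)\right) = - 70 \left(- 5 \left(-4 + 2 \cdot 25\right)\right) = - 70 \left(- 5 \left(-4 + 50\right)\right) = - 70 \left(\left(-5\right) 46\right) = \left(-70\right) \left(-230\right) = 16100$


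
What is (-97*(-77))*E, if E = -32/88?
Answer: -2716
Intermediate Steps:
E = -4/11 (E = -32*1/88 = -4/11 ≈ -0.36364)
(-97*(-77))*E = -97*(-77)*(-4/11) = 7469*(-4/11) = -2716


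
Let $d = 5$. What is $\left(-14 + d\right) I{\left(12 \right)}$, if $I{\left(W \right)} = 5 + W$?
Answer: $-153$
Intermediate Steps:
$\left(-14 + d\right) I{\left(12 \right)} = \left(-14 + 5\right) \left(5 + 12\right) = \left(-9\right) 17 = -153$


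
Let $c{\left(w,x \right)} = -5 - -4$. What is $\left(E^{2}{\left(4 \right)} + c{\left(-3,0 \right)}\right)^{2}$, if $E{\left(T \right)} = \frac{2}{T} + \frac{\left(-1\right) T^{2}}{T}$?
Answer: $\frac{2025}{16} \approx 126.56$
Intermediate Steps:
$c{\left(w,x \right)} = -1$ ($c{\left(w,x \right)} = -5 + 4 = -1$)
$E{\left(T \right)} = - T + \frac{2}{T}$ ($E{\left(T \right)} = \frac{2}{T} - T = - T + \frac{2}{T}$)
$\left(E^{2}{\left(4 \right)} + c{\left(-3,0 \right)}\right)^{2} = \left(\left(\left(-1\right) 4 + \frac{2}{4}\right)^{2} - 1\right)^{2} = \left(\left(-4 + 2 \cdot \frac{1}{4}\right)^{2} - 1\right)^{2} = \left(\left(-4 + \frac{1}{2}\right)^{2} - 1\right)^{2} = \left(\left(- \frac{7}{2}\right)^{2} - 1\right)^{2} = \left(\frac{49}{4} - 1\right)^{2} = \left(\frac{45}{4}\right)^{2} = \frac{2025}{16}$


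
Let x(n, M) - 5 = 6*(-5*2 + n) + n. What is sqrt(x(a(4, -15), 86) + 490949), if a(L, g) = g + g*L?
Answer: sqrt(490369) ≈ 700.26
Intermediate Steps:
a(L, g) = g + L*g
x(n, M) = -55 + 7*n (x(n, M) = 5 + (6*(-5*2 + n) + n) = 5 + (6*(-10 + n) + n) = 5 + ((-60 + 6*n) + n) = 5 + (-60 + 7*n) = -55 + 7*n)
sqrt(x(a(4, -15), 86) + 490949) = sqrt((-55 + 7*(-15*(1 + 4))) + 490949) = sqrt((-55 + 7*(-15*5)) + 490949) = sqrt((-55 + 7*(-75)) + 490949) = sqrt((-55 - 525) + 490949) = sqrt(-580 + 490949) = sqrt(490369)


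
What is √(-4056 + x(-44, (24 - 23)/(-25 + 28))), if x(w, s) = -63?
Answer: I*√4119 ≈ 64.179*I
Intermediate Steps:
√(-4056 + x(-44, (24 - 23)/(-25 + 28))) = √(-4056 - 63) = √(-4119) = I*√4119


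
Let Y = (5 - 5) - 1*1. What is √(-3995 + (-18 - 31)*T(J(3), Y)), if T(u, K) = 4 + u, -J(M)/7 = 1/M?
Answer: I*√36690/3 ≈ 63.849*I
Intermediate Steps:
Y = -1 (Y = 0 - 1 = -1)
J(M) = -7/M
√(-3995 + (-18 - 31)*T(J(3), Y)) = √(-3995 + (-18 - 31)*(4 - 7/3)) = √(-3995 - 49*(4 - 7*⅓)) = √(-3995 - 49*(4 - 7/3)) = √(-3995 - 49*5/3) = √(-3995 - 245/3) = √(-12230/3) = I*√36690/3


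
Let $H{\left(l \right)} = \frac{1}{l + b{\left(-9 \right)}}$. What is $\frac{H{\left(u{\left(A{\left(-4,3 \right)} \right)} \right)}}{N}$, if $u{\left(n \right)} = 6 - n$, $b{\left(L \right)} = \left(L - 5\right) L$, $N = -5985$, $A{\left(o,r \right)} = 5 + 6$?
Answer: $- \frac{1}{724185} \approx -1.3809 \cdot 10^{-6}$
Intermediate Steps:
$A{\left(o,r \right)} = 11$
$b{\left(L \right)} = L \left(-5 + L\right)$ ($b{\left(L \right)} = \left(-5 + L\right) L = L \left(-5 + L\right)$)
$H{\left(l \right)} = \frac{1}{126 + l}$ ($H{\left(l \right)} = \frac{1}{l - 9 \left(-5 - 9\right)} = \frac{1}{l - -126} = \frac{1}{l + 126} = \frac{1}{126 + l}$)
$\frac{H{\left(u{\left(A{\left(-4,3 \right)} \right)} \right)}}{N} = \frac{1}{\left(126 + \left(6 - 11\right)\right) \left(-5985\right)} = \frac{1}{126 + \left(6 - 11\right)} \left(- \frac{1}{5985}\right) = \frac{1}{126 - 5} \left(- \frac{1}{5985}\right) = \frac{1}{121} \left(- \frac{1}{5985}\right) = - \frac{1}{724185}$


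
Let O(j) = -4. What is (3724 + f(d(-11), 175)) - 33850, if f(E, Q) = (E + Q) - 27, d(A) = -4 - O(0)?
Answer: -29978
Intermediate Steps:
d(A) = 0 (d(A) = -4 - 1*(-4) = -4 + 4 = 0)
f(E, Q) = -27 + E + Q
(3724 + f(d(-11), 175)) - 33850 = (3724 + (-27 + 0 + 175)) - 33850 = (3724 + 148) - 33850 = 3872 - 33850 = -29978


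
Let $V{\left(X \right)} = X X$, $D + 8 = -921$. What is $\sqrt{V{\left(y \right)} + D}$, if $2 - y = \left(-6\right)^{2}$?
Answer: $\sqrt{227} \approx 15.067$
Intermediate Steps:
$D = -929$ ($D = -8 - 921 = -929$)
$y = -34$ ($y = 2 - \left(-6\right)^{2} = 2 - 36 = -34$)
$V{\left(X \right)} = X^{2}$
$\sqrt{V{\left(y \right)} + D} = \sqrt{\left(-34\right)^{2} - 929} = \sqrt{1156 - 929} = \sqrt{227}$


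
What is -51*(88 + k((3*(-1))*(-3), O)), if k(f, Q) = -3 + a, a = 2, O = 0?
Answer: -4437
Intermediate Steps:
k(f, Q) = -1 (k(f, Q) = -3 + 2 = -1)
-51*(88 + k((3*(-1))*(-3), O)) = -51*(88 - 1) = -51*87 = -4437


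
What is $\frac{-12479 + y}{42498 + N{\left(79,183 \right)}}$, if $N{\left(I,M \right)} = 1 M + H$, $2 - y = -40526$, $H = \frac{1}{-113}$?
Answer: $\frac{3169537}{4822952} \approx 0.65718$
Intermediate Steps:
$H = - \frac{1}{113} \approx -0.0088496$
$y = 40528$ ($y = 2 - -40526 = 2 + 40526 = 40528$)
$N{\left(I,M \right)} = - \frac{1}{113} + M$ ($N{\left(I,M \right)} = 1 M - \frac{1}{113} = M - \frac{1}{113} = - \frac{1}{113} + M$)
$\frac{-12479 + y}{42498 + N{\left(79,183 \right)}} = \frac{-12479 + 40528}{42498 + \left(- \frac{1}{113} + 183\right)} = \frac{28049}{42498 + \frac{20678}{113}} = \frac{28049}{\frac{4822952}{113}} = 28049 \cdot \frac{113}{4822952} = \frac{3169537}{4822952}$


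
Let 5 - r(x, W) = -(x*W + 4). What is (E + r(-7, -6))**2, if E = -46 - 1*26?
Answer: 441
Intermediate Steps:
r(x, W) = 9 + W*x (r(x, W) = 5 - (-1)*(x*W + 4) = 5 - (-1)*(W*x + 4) = 5 - (-1)*(4 + W*x) = 5 - (-4 - W*x) = 5 + (4 + W*x) = 9 + W*x)
E = -72 (E = -46 - 26 = -72)
(E + r(-7, -6))**2 = (-72 + (9 - 6*(-7)))**2 = (-72 + (9 + 42))**2 = (-72 + 51)**2 = (-21)**2 = 441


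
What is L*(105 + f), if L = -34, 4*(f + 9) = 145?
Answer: -8993/2 ≈ -4496.5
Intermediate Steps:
f = 109/4 (f = -9 + (¼)*145 = -9 + 145/4 = 109/4 ≈ 27.250)
L*(105 + f) = -34*(105 + 109/4) = -34*529/4 = -8993/2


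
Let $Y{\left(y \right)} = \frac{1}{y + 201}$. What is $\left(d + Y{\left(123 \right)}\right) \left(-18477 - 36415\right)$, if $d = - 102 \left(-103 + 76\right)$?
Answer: $- \frac{12244991731}{81} \approx -1.5117 \cdot 10^{8}$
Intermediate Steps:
$d = 2754$ ($d = \left(-102\right) \left(-27\right) = 2754$)
$Y{\left(y \right)} = \frac{1}{201 + y}$
$\left(d + Y{\left(123 \right)}\right) \left(-18477 - 36415\right) = \left(2754 + \frac{1}{201 + 123}\right) \left(-18477 - 36415\right) = \left(2754 + \frac{1}{324}\right) \left(-54892\right) = \frac{892297}{324} \left(-54892\right) = - \frac{12244991731}{81}$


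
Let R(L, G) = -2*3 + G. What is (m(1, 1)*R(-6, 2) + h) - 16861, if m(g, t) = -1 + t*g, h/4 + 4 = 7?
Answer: -16849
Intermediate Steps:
h = 12 (h = -16 + 4*7 = -16 + 28 = 12)
m(g, t) = -1 + g*t
R(L, G) = -6 + G
(m(1, 1)*R(-6, 2) + h) - 16861 = ((-1 + 1*1)*(-6 + 2) + 12) - 16861 = ((-1 + 1)*(-4) + 12) - 16861 = (0*(-4) + 12) - 16861 = (0 + 12) - 16861 = 12 - 16861 = -16849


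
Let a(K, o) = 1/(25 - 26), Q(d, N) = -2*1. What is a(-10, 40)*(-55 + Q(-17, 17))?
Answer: 57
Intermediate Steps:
Q(d, N) = -2
a(K, o) = -1 (a(K, o) = 1/(-1) = -1)
a(-10, 40)*(-55 + Q(-17, 17)) = -(-55 - 2) = -1*(-57) = 57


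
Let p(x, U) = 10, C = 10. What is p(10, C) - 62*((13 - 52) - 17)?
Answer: 3482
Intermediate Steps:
p(10, C) - 62*((13 - 52) - 17) = 10 - 62*((13 - 52) - 17) = 10 - 62*(-39 - 17) = 10 - 62*(-56) = 10 + 3472 = 3482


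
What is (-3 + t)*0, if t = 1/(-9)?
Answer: 0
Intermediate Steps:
t = -⅑ ≈ -0.11111
(-3 + t)*0 = (-3 - ⅑)*0 = -28/9*0 = 0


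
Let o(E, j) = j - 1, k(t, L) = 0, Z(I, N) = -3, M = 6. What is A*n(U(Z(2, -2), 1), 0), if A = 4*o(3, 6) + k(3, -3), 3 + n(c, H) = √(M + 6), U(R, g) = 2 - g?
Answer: -60 + 40*√3 ≈ 9.2820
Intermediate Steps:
o(E, j) = -1 + j
n(c, H) = -3 + 2*√3 (n(c, H) = -3 + √(6 + 6) = -3 + √12 = -3 + 2*√3)
A = 20 (A = 4*(-1 + 6) + 0 = 4*5 + 0 = 20 + 0 = 20)
A*n(U(Z(2, -2), 1), 0) = 20*(-3 + 2*√3) = -60 + 40*√3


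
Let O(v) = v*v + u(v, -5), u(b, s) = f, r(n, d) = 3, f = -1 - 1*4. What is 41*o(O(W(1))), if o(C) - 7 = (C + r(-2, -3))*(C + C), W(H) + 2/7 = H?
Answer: 2006007/2401 ≈ 835.49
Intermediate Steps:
f = -5 (f = -1 - 4 = -5)
W(H) = -2/7 + H
u(b, s) = -5
O(v) = -5 + v² (O(v) = v*v - 5 = v² - 5 = -5 + v²)
o(C) = 7 + 2*C*(3 + C) (o(C) = 7 + (C + 3)*(C + C) = 7 + (3 + C)*(2*C) = 7 + 2*C*(3 + C))
41*o(O(W(1))) = 41*(7 + 2*(-5 + (-2/7 + 1)²)² + 6*(-5 + (-2/7 + 1)²)) = 41*(7 + 2*(-5 + (5/7)²)² + 6*(-5 + (5/7)²)) = 41*(7 + 2*(-5 + 25/49)² + 6*(-5 + 25/49)) = 41*(7 + 2*(-220/49)² + 6*(-220/49)) = 41*(7 + 2*(48400/2401) - 1320/49) = 41*(7 + 96800/2401 - 1320/49) = 41*(48927/2401) = 2006007/2401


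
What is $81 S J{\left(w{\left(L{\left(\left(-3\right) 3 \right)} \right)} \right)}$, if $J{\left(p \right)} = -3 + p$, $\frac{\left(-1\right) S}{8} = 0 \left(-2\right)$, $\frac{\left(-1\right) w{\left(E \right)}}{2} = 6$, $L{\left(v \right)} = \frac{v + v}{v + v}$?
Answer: $0$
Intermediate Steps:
$L{\left(v \right)} = 1$ ($L{\left(v \right)} = \frac{2 v}{2 v} = 2 v \frac{1}{2 v} = 1$)
$w{\left(E \right)} = -12$ ($w{\left(E \right)} = \left(-2\right) 6 = -12$)
$S = 0$ ($S = - 8 \cdot 0 \left(-2\right) = \left(-8\right) 0 = 0$)
$81 S J{\left(w{\left(L{\left(\left(-3\right) 3 \right)} \right)} \right)} = 81 \cdot 0 \left(-3 - 12\right) = 0 \left(-15\right) = 0$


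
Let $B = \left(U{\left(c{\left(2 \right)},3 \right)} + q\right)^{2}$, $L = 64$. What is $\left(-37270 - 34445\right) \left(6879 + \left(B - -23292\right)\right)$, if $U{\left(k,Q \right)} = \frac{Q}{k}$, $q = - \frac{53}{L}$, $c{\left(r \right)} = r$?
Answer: $- \frac{8862702134475}{4096} \approx -2.1637 \cdot 10^{9}$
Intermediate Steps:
$q = - \frac{53}{64} \approx -0.82813$
$B = \frac{1849}{4096}$ ($B = \left(\frac{3}{2} - \frac{53}{64}\right)^{2} = \left(\frac{43}{64}\right)^{2} = \frac{1849}{4096} \approx 0.45142$)
$\left(-37270 - 34445\right) \left(6879 + \left(B - -23292\right)\right) = \left(-37270 - 34445\right) \left(6879 + \left(\frac{1849}{4096} - -23292\right)\right) = - 71715 \left(6879 + \left(\frac{1849}{4096} + 23292\right)\right) = - 71715 \left(6879 + \frac{95405881}{4096}\right) = \left(-71715\right) \frac{123582265}{4096} = - \frac{8862702134475}{4096}$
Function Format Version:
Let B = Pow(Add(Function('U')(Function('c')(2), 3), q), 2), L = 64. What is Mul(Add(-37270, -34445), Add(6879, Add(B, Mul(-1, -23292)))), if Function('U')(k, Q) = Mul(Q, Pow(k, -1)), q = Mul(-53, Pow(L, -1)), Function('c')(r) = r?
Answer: Rational(-8862702134475, 4096) ≈ -2.1637e+9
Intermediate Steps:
q = Rational(-53, 64) (q = Mul(-53, Pow(64, -1)) = Mul(-53, Rational(1, 64)) = Rational(-53, 64) ≈ -0.82813)
B = Rational(1849, 4096) (B = Pow(Add(Mul(3, Pow(2, -1)), Rational(-53, 64)), 2) = Pow(Add(Mul(3, Rational(1, 2)), Rational(-53, 64)), 2) = Pow(Add(Rational(3, 2), Rational(-53, 64)), 2) = Pow(Rational(43, 64), 2) = Rational(1849, 4096) ≈ 0.45142)
Mul(Add(-37270, -34445), Add(6879, Add(B, Mul(-1, -23292)))) = Mul(Add(-37270, -34445), Add(6879, Add(Rational(1849, 4096), Mul(-1, -23292)))) = Mul(-71715, Add(6879, Add(Rational(1849, 4096), 23292))) = Mul(-71715, Add(6879, Rational(95405881, 4096))) = Mul(-71715, Rational(123582265, 4096)) = Rational(-8862702134475, 4096)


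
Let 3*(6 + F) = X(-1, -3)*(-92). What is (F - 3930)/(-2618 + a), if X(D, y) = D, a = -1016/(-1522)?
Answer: 4457938/2987685 ≈ 1.4921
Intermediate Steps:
a = 508/761 (a = -1016*(-1/1522) = 508/761 ≈ 0.66754)
F = 74/3 (F = -6 + (-1*(-92))/3 = -6 + (1/3)*92 = -6 + 92/3 = 74/3 ≈ 24.667)
(F - 3930)/(-2618 + a) = (74/3 - 3930)/(-2618 + 508/761) = -11716/(3*(-1991790/761)) = -11716/3*(-761/1991790) = 4457938/2987685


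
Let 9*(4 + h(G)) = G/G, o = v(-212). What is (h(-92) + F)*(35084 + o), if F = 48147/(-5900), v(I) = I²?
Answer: -1422326529/1475 ≈ -9.6429e+5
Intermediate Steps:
o = 44944 (o = (-212)² = 44944)
F = -48147/5900 (F = 48147*(-1/5900) = -48147/5900 ≈ -8.1605)
h(G) = -35/9 (h(G) = -4 + (G/G)/9 = -4 + (⅑)*1 = -4 + ⅑ = -35/9)
(h(-92) + F)*(35084 + o) = (-35/9 - 48147/5900)*(35084 + 44944) = -639823/53100*80028 = -1422326529/1475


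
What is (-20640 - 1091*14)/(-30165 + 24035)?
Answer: 17957/3065 ≈ 5.8587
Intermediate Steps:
(-20640 - 1091*14)/(-30165 + 24035) = (-20640 - 15274)/(-6130) = -35914*(-1/6130) = 17957/3065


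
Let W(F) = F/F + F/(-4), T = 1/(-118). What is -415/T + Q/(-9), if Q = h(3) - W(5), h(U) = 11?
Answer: 195875/4 ≈ 48969.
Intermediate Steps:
T = -1/118 ≈ -0.0084746
W(F) = 1 - F/4 (W(F) = 1 + F*(-1/4) = 1 - F/4)
Q = 45/4 (Q = 11 - (1 - 1/4*5) = 11 - (1 - 5/4) = 11 - 1*(-1/4) = 11 + 1/4 = 45/4 ≈ 11.250)
-415/T + Q/(-9) = -415/(-1/118) + (45/4)/(-9) = -415*(-118) + (45/4)*(-1/9) = 48970 - 5/4 = 195875/4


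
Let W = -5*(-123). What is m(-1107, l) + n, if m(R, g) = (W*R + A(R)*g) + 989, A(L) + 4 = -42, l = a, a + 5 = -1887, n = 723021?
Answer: 130237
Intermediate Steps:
a = -1892 (a = -5 - 1887 = -1892)
l = -1892
W = 615
A(L) = -46 (A(L) = -4 - 42 = -46)
m(R, g) = 989 - 46*g + 615*R (m(R, g) = (615*R - 46*g) + 989 = (-46*g + 615*R) + 989 = 989 - 46*g + 615*R)
m(-1107, l) + n = (989 - 46*(-1892) + 615*(-1107)) + 723021 = (989 + 87032 - 680805) + 723021 = -592784 + 723021 = 130237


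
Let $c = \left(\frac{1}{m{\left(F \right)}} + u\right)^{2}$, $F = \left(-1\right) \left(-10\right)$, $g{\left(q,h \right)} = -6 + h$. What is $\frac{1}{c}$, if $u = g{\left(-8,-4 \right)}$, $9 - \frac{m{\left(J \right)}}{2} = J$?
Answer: $\frac{4}{441} \approx 0.0090703$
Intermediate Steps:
$F = 10$
$m{\left(J \right)} = 18 - 2 J$
$u = -10$ ($u = -6 - 4 = -10$)
$c = \frac{441}{4}$ ($c = \left(\frac{1}{18 - 20} - 10\right)^{2} = \left(\frac{1}{-2} - 10\right)^{2} = \left(- \frac{1}{2} - 10\right)^{2} = \left(- \frac{21}{2}\right)^{2} = \frac{441}{4} \approx 110.25$)
$\frac{1}{c} = \frac{1}{\frac{441}{4}} = \frac{4}{441}$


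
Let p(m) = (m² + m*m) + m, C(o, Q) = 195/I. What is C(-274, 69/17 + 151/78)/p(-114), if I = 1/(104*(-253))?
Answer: -855140/4313 ≈ -198.27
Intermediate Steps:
I = -1/26312 (I = (1/104)*(-1/253) = -1/26312 ≈ -3.8005e-5)
C(o, Q) = -5130840 (C(o, Q) = 195/(-1/26312) = 195*(-26312) = -5130840)
p(m) = m + 2*m² (p(m) = (m² + m²) + m = 2*m² + m = m + 2*m²)
C(-274, 69/17 + 151/78)/p(-114) = -5130840*(-1/(114*(1 + 2*(-114)))) = -5130840*(-1/(114*(1 - 228))) = -5130840/((-114*(-227))) = -5130840/25878 = -5130840*1/25878 = -855140/4313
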